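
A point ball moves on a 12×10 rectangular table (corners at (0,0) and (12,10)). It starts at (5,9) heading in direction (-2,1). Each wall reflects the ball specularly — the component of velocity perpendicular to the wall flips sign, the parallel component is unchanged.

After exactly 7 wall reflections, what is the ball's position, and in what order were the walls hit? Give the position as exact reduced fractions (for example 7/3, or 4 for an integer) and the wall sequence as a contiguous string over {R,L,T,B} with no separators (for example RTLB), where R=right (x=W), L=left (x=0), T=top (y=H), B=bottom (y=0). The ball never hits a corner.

Final position: (11,10)
Wall sequence: TLRBLRT

1. t=1 → T at (3,10); v=(-2,-1)
2. t=3/2 → L at (0,17/2); v=(2,-1)
3. t=6 → R at (12,5/2); v=(-2,-1)
4. t=5/2 → B at (7,0); v=(-2,1)
5. t=7/2 → L at (0,7/2); v=(2,1)
6. t=6 → R at (12,19/2); v=(-2,1)
7. t=1/2 → T at (11,10); v=(-2,-1)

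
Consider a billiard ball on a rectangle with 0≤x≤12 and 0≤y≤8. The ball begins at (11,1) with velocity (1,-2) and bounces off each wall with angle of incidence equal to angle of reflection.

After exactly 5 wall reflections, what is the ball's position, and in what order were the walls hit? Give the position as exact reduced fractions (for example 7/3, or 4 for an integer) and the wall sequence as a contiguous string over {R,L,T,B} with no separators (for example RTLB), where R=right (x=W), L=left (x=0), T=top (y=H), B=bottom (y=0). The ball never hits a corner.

Final position: (1/2,8)
Wall sequence: BRTBT

1. t=1/2 → B at (23/2,0); v=(1,2)
2. t=1/2 → R at (12,1); v=(-1,2)
3. t=7/2 → T at (17/2,8); v=(-1,-2)
4. t=4 → B at (9/2,0); v=(-1,2)
5. t=4 → T at (1/2,8); v=(-1,-2)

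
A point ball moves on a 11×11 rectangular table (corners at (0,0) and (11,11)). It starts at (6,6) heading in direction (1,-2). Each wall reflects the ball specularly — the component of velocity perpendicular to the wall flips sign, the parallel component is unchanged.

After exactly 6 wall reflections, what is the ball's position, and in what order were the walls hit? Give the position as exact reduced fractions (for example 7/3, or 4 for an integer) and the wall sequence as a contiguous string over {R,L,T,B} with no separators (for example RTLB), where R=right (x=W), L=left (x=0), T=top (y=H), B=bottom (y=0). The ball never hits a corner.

Final position: (7/2,11)
Wall sequence: BRTBLT

1. t=3 → B at (9,0); v=(1,2)
2. t=2 → R at (11,4); v=(-1,2)
3. t=7/2 → T at (15/2,11); v=(-1,-2)
4. t=11/2 → B at (2,0); v=(-1,2)
5. t=2 → L at (0,4); v=(1,2)
6. t=7/2 → T at (7/2,11); v=(1,-2)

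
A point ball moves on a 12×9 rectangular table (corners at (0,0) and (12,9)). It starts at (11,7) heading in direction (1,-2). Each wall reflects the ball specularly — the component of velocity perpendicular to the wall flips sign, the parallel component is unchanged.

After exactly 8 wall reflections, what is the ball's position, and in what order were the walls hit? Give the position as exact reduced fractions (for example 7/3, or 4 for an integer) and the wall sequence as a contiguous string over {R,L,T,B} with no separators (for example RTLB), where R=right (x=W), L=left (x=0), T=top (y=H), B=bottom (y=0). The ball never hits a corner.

Final position: (12,7)
Wall sequence: RBTBLTBR

1. t=1 → R at (12,5); v=(-1,-2)
2. t=5/2 → B at (19/2,0); v=(-1,2)
3. t=9/2 → T at (5,9); v=(-1,-2)
4. t=9/2 → B at (1/2,0); v=(-1,2)
5. t=1/2 → L at (0,1); v=(1,2)
6. t=4 → T at (4,9); v=(1,-2)
7. t=9/2 → B at (17/2,0); v=(1,2)
8. t=7/2 → R at (12,7); v=(-1,2)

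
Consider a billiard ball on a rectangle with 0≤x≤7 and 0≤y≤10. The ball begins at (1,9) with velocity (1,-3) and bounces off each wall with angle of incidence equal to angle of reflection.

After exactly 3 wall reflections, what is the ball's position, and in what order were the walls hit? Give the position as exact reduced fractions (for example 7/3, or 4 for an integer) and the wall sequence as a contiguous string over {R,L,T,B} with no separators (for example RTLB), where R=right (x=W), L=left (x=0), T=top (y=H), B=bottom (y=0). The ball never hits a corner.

Final position: (20/3,10)
Wall sequence: BRT

1. t=3 → B at (4,0); v=(1,3)
2. t=3 → R at (7,9); v=(-1,3)
3. t=1/3 → T at (20/3,10); v=(-1,-3)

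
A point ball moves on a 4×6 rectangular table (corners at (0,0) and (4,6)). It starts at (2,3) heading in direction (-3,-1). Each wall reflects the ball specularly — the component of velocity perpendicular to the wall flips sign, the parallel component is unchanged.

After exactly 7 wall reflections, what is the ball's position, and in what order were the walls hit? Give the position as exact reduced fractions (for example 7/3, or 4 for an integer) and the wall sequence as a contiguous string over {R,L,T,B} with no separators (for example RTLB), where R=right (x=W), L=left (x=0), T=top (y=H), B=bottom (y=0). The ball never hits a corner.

1. t=2/3 → L at (0,7/3); v=(3,-1)
2. t=4/3 → R at (4,1); v=(-3,-1)
3. t=1 → B at (1,0); v=(-3,1)
4. t=1/3 → L at (0,1/3); v=(3,1)
5. t=4/3 → R at (4,5/3); v=(-3,1)
6. t=4/3 → L at (0,3); v=(3,1)
7. t=4/3 → R at (4,13/3); v=(-3,1)

Final position: (4,13/3)
Wall sequence: LRBLRLR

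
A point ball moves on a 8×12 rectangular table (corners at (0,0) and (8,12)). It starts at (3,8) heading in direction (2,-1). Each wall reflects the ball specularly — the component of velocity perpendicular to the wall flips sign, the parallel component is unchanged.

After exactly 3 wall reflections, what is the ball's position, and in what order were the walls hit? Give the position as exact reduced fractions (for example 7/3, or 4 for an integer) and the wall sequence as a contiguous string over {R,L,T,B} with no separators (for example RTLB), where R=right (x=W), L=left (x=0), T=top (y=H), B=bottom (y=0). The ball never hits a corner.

1. t=5/2 → R at (8,11/2); v=(-2,-1)
2. t=4 → L at (0,3/2); v=(2,-1)
3. t=3/2 → B at (3,0); v=(2,1)

Final position: (3,0)
Wall sequence: RLB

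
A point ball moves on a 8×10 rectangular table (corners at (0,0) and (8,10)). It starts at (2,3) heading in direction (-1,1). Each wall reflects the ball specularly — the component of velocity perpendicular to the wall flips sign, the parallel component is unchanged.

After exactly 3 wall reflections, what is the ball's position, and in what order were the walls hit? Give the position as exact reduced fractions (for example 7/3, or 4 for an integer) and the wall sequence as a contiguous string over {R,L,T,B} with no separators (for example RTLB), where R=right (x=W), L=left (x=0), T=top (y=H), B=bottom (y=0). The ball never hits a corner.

Final position: (8,7)
Wall sequence: LTR

1. t=2 → L at (0,5); v=(1,1)
2. t=5 → T at (5,10); v=(1,-1)
3. t=3 → R at (8,7); v=(-1,-1)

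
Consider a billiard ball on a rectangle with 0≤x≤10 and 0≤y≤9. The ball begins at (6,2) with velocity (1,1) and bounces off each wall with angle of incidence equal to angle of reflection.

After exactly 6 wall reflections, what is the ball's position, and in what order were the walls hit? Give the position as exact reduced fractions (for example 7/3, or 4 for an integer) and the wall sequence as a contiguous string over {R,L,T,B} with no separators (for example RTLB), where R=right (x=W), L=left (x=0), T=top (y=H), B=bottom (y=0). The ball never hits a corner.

Final position: (9,9)
Wall sequence: RTLBRT

1. t=4 → R at (10,6); v=(-1,1)
2. t=3 → T at (7,9); v=(-1,-1)
3. t=7 → L at (0,2); v=(1,-1)
4. t=2 → B at (2,0); v=(1,1)
5. t=8 → R at (10,8); v=(-1,1)
6. t=1 → T at (9,9); v=(-1,-1)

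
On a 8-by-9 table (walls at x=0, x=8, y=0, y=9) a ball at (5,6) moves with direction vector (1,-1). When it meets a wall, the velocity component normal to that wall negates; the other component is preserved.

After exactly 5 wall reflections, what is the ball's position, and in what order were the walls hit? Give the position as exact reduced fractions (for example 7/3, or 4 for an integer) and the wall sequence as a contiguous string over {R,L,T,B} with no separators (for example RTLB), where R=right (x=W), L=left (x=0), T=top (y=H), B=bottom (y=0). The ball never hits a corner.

Final position: (8,5)
Wall sequence: RBLTR

1. t=3 → R at (8,3); v=(-1,-1)
2. t=3 → B at (5,0); v=(-1,1)
3. t=5 → L at (0,5); v=(1,1)
4. t=4 → T at (4,9); v=(1,-1)
5. t=4 → R at (8,5); v=(-1,-1)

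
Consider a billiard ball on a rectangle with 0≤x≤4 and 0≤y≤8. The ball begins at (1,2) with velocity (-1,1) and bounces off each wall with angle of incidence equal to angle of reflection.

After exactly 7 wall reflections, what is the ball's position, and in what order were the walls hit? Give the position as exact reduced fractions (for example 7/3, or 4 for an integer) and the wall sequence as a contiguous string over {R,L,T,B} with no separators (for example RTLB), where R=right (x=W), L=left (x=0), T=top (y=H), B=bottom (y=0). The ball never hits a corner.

Final position: (0,3)
Wall sequence: LRTLRBL

1. t=1 → L at (0,3); v=(1,1)
2. t=4 → R at (4,7); v=(-1,1)
3. t=1 → T at (3,8); v=(-1,-1)
4. t=3 → L at (0,5); v=(1,-1)
5. t=4 → R at (4,1); v=(-1,-1)
6. t=1 → B at (3,0); v=(-1,1)
7. t=3 → L at (0,3); v=(1,1)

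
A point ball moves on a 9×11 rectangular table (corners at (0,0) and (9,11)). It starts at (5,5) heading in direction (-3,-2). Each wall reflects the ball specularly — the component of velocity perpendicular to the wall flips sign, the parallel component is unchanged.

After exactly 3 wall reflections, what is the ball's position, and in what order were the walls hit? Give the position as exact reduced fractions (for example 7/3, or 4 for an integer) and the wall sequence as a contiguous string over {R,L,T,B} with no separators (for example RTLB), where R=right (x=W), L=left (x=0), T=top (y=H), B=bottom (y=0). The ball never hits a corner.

Final position: (9,13/3)
Wall sequence: LBR

1. t=5/3 → L at (0,5/3); v=(3,-2)
2. t=5/6 → B at (5/2,0); v=(3,2)
3. t=13/6 → R at (9,13/3); v=(-3,2)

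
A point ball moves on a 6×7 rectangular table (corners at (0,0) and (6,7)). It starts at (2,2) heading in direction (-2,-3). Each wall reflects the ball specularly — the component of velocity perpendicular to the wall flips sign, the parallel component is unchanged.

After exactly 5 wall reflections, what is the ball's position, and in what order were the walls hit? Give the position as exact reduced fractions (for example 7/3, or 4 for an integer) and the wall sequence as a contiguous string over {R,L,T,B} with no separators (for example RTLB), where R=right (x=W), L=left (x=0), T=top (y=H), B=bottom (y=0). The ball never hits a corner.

Final position: (10/3,0)
Wall sequence: BLTRB

1. t=2/3 → B at (2/3,0); v=(-2,3)
2. t=1/3 → L at (0,1); v=(2,3)
3. t=2 → T at (4,7); v=(2,-3)
4. t=1 → R at (6,4); v=(-2,-3)
5. t=4/3 → B at (10/3,0); v=(-2,3)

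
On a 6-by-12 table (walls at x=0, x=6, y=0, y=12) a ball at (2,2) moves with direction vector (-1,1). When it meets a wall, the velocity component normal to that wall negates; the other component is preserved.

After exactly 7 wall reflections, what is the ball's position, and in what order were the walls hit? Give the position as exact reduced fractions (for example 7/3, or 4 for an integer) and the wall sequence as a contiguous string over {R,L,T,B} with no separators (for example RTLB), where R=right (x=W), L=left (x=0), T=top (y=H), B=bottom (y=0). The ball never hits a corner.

Final position: (0,4)
Wall sequence: LRTLRBL

1. t=2 → L at (0,4); v=(1,1)
2. t=6 → R at (6,10); v=(-1,1)
3. t=2 → T at (4,12); v=(-1,-1)
4. t=4 → L at (0,8); v=(1,-1)
5. t=6 → R at (6,2); v=(-1,-1)
6. t=2 → B at (4,0); v=(-1,1)
7. t=4 → L at (0,4); v=(1,1)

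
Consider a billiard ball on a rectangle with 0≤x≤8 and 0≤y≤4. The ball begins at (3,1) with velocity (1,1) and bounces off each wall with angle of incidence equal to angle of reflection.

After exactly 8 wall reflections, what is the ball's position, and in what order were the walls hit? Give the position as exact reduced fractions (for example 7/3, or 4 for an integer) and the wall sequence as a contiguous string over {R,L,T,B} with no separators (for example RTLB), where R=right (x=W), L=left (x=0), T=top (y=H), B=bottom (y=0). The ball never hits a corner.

1. t=3 → T at (6,4); v=(1,-1)
2. t=2 → R at (8,2); v=(-1,-1)
3. t=2 → B at (6,0); v=(-1,1)
4. t=4 → T at (2,4); v=(-1,-1)
5. t=2 → L at (0,2); v=(1,-1)
6. t=2 → B at (2,0); v=(1,1)
7. t=4 → T at (6,4); v=(1,-1)
8. t=2 → R at (8,2); v=(-1,-1)

Final position: (8,2)
Wall sequence: TRBTLBTR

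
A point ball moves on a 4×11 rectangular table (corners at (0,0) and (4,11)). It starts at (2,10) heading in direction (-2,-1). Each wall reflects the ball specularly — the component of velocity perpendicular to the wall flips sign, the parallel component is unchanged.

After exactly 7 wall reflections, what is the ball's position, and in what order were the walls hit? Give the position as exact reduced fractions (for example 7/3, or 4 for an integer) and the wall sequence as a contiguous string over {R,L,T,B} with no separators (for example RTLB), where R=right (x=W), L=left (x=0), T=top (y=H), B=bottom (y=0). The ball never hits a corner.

1. t=1 → L at (0,9); v=(2,-1)
2. t=2 → R at (4,7); v=(-2,-1)
3. t=2 → L at (0,5); v=(2,-1)
4. t=2 → R at (4,3); v=(-2,-1)
5. t=2 → L at (0,1); v=(2,-1)
6. t=1 → B at (2,0); v=(2,1)
7. t=1 → R at (4,1); v=(-2,1)

Final position: (4,1)
Wall sequence: LRLRLBR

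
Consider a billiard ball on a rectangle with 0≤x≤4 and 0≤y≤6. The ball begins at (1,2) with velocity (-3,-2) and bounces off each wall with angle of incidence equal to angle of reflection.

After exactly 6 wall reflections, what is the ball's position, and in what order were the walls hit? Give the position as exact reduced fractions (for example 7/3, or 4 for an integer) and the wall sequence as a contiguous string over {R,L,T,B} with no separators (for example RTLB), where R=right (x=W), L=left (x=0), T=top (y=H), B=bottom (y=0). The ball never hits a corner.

1. t=1/3 → L at (0,4/3); v=(3,-2)
2. t=2/3 → B at (2,0); v=(3,2)
3. t=2/3 → R at (4,4/3); v=(-3,2)
4. t=4/3 → L at (0,4); v=(3,2)
5. t=1 → T at (3,6); v=(3,-2)
6. t=1/3 → R at (4,16/3); v=(-3,-2)

Final position: (4,16/3)
Wall sequence: LBRLTR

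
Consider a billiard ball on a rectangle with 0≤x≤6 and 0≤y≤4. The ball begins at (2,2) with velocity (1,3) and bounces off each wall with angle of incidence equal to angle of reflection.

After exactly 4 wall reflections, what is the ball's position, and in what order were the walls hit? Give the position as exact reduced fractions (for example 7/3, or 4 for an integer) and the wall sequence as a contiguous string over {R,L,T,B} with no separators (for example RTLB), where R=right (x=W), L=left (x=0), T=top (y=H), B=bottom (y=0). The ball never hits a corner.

1. t=2/3 → T at (8/3,4); v=(1,-3)
2. t=4/3 → B at (4,0); v=(1,3)
3. t=4/3 → T at (16/3,4); v=(1,-3)
4. t=2/3 → R at (6,2); v=(-1,-3)

Final position: (6,2)
Wall sequence: TBTR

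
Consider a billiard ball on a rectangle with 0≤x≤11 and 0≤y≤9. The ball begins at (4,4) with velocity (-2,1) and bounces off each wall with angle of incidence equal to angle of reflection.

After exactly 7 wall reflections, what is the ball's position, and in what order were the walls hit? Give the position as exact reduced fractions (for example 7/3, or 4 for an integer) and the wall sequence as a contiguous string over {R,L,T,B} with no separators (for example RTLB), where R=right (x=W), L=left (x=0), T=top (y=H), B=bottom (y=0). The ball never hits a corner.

1. t=2 → L at (0,6); v=(2,1)
2. t=3 → T at (6,9); v=(2,-1)
3. t=5/2 → R at (11,13/2); v=(-2,-1)
4. t=11/2 → L at (0,1); v=(2,-1)
5. t=1 → B at (2,0); v=(2,1)
6. t=9/2 → R at (11,9/2); v=(-2,1)
7. t=9/2 → T at (2,9); v=(-2,-1)

Final position: (2,9)
Wall sequence: LTRLBRT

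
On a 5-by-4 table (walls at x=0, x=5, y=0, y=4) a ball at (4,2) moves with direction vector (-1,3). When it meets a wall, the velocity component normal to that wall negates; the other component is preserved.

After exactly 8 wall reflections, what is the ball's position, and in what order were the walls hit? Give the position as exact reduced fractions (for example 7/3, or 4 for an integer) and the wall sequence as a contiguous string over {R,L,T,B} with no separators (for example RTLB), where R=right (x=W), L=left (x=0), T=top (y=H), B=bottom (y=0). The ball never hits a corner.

1. t=2/3 → T at (10/3,4); v=(-1,-3)
2. t=4/3 → B at (2,0); v=(-1,3)
3. t=4/3 → T at (2/3,4); v=(-1,-3)
4. t=2/3 → L at (0,2); v=(1,-3)
5. t=2/3 → B at (2/3,0); v=(1,3)
6. t=4/3 → T at (2,4); v=(1,-3)
7. t=4/3 → B at (10/3,0); v=(1,3)
8. t=4/3 → T at (14/3,4); v=(1,-3)

Final position: (14/3,4)
Wall sequence: TBTLBTBT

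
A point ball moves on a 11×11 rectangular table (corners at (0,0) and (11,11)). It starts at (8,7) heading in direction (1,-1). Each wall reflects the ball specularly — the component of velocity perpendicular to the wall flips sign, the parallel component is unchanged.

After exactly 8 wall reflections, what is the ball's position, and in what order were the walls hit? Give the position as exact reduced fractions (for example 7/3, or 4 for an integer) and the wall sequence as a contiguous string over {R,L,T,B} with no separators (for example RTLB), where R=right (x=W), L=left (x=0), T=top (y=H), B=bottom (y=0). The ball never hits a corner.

Final position: (4,11)
Wall sequence: RBLTRBLT

1. t=3 → R at (11,4); v=(-1,-1)
2. t=4 → B at (7,0); v=(-1,1)
3. t=7 → L at (0,7); v=(1,1)
4. t=4 → T at (4,11); v=(1,-1)
5. t=7 → R at (11,4); v=(-1,-1)
6. t=4 → B at (7,0); v=(-1,1)
7. t=7 → L at (0,7); v=(1,1)
8. t=4 → T at (4,11); v=(1,-1)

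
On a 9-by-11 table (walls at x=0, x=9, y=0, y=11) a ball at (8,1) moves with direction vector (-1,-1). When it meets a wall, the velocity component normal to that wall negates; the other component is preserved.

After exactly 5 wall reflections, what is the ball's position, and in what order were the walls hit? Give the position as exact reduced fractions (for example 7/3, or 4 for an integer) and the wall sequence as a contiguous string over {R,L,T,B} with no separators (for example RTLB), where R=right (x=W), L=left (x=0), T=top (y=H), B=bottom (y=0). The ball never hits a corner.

Final position: (3,0)
Wall sequence: BLTRB

1. t=1 → B at (7,0); v=(-1,1)
2. t=7 → L at (0,7); v=(1,1)
3. t=4 → T at (4,11); v=(1,-1)
4. t=5 → R at (9,6); v=(-1,-1)
5. t=6 → B at (3,0); v=(-1,1)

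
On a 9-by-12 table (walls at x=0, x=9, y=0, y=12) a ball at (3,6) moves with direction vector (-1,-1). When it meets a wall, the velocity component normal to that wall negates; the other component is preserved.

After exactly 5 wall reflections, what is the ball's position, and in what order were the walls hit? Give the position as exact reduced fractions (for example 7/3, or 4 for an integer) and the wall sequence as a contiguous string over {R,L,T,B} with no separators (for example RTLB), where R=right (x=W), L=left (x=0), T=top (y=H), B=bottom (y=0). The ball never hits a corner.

1. t=3 → L at (0,3); v=(1,-1)
2. t=3 → B at (3,0); v=(1,1)
3. t=6 → R at (9,6); v=(-1,1)
4. t=6 → T at (3,12); v=(-1,-1)
5. t=3 → L at (0,9); v=(1,-1)

Final position: (0,9)
Wall sequence: LBRTL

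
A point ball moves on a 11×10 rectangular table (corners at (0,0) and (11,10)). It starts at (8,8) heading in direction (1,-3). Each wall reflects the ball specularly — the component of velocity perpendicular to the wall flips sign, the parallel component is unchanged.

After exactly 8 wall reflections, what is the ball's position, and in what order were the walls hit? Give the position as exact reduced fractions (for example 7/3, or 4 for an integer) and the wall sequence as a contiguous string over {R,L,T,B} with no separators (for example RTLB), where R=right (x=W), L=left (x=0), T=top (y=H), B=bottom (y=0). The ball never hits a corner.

1. t=8/3 → B at (32/3,0); v=(1,3)
2. t=1/3 → R at (11,1); v=(-1,3)
3. t=3 → T at (8,10); v=(-1,-3)
4. t=10/3 → B at (14/3,0); v=(-1,3)
5. t=10/3 → T at (4/3,10); v=(-1,-3)
6. t=4/3 → L at (0,6); v=(1,-3)
7. t=2 → B at (2,0); v=(1,3)
8. t=10/3 → T at (16/3,10); v=(1,-3)

Final position: (16/3,10)
Wall sequence: BRTBTLBT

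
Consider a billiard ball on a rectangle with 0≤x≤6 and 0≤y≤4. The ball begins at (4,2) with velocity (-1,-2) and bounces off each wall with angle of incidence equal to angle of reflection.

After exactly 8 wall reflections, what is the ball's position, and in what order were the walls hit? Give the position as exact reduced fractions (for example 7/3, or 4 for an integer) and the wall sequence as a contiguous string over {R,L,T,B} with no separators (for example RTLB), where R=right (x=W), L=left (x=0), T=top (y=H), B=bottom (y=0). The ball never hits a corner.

Final position: (5,4)
Wall sequence: BTLBTBRT

1. t=1 → B at (3,0); v=(-1,2)
2. t=2 → T at (1,4); v=(-1,-2)
3. t=1 → L at (0,2); v=(1,-2)
4. t=1 → B at (1,0); v=(1,2)
5. t=2 → T at (3,4); v=(1,-2)
6. t=2 → B at (5,0); v=(1,2)
7. t=1 → R at (6,2); v=(-1,2)
8. t=1 → T at (5,4); v=(-1,-2)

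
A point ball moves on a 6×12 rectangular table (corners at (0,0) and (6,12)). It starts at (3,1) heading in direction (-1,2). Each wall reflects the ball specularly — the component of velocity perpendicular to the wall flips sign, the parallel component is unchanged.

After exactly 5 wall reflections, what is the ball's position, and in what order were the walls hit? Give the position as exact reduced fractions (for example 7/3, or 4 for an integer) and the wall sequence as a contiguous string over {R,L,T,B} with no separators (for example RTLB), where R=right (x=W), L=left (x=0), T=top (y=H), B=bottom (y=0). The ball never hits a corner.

Final position: (0,7)
Wall sequence: LTRBL

1. t=3 → L at (0,7); v=(1,2)
2. t=5/2 → T at (5/2,12); v=(1,-2)
3. t=7/2 → R at (6,5); v=(-1,-2)
4. t=5/2 → B at (7/2,0); v=(-1,2)
5. t=7/2 → L at (0,7); v=(1,2)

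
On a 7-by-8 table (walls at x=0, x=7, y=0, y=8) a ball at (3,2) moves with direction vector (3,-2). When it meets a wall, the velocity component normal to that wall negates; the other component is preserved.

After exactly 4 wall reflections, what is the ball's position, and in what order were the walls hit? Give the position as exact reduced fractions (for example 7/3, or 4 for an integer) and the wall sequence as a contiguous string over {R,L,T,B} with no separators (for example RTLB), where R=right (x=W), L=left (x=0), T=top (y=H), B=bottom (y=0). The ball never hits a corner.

1. t=1 → B at (6,0); v=(3,2)
2. t=1/3 → R at (7,2/3); v=(-3,2)
3. t=7/3 → L at (0,16/3); v=(3,2)
4. t=4/3 → T at (4,8); v=(3,-2)

Final position: (4,8)
Wall sequence: BRLT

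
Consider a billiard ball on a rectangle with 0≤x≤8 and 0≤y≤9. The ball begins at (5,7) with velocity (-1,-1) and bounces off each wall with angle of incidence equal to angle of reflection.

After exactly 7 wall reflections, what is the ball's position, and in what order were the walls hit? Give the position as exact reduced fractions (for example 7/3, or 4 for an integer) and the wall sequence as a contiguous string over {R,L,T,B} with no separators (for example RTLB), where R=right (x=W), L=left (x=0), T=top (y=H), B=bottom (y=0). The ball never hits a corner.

1. t=5 → L at (0,2); v=(1,-1)
2. t=2 → B at (2,0); v=(1,1)
3. t=6 → R at (8,6); v=(-1,1)
4. t=3 → T at (5,9); v=(-1,-1)
5. t=5 → L at (0,4); v=(1,-1)
6. t=4 → B at (4,0); v=(1,1)
7. t=4 → R at (8,4); v=(-1,1)

Final position: (8,4)
Wall sequence: LBRTLBR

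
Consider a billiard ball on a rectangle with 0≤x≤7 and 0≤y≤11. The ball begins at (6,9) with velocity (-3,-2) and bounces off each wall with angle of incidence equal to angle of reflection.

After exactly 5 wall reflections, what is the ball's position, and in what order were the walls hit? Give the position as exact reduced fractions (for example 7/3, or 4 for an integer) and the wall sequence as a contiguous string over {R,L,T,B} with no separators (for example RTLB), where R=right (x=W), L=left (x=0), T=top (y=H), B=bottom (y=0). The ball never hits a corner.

1. t=2 → L at (0,5); v=(3,-2)
2. t=7/3 → R at (7,1/3); v=(-3,-2)
3. t=1/6 → B at (13/2,0); v=(-3,2)
4. t=13/6 → L at (0,13/3); v=(3,2)
5. t=7/3 → R at (7,9); v=(-3,2)

Final position: (7,9)
Wall sequence: LRBLR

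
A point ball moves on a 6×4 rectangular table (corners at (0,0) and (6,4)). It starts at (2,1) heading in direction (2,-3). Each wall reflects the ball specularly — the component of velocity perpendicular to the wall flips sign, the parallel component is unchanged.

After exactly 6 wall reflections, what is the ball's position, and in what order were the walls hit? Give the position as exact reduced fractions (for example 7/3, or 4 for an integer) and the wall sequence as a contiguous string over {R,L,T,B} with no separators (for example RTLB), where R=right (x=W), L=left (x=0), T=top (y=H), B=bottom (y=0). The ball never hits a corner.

Final position: (0,2)
Wall sequence: BTRBTL

1. t=1/3 → B at (8/3,0); v=(2,3)
2. t=4/3 → T at (16/3,4); v=(2,-3)
3. t=1/3 → R at (6,3); v=(-2,-3)
4. t=1 → B at (4,0); v=(-2,3)
5. t=4/3 → T at (4/3,4); v=(-2,-3)
6. t=2/3 → L at (0,2); v=(2,-3)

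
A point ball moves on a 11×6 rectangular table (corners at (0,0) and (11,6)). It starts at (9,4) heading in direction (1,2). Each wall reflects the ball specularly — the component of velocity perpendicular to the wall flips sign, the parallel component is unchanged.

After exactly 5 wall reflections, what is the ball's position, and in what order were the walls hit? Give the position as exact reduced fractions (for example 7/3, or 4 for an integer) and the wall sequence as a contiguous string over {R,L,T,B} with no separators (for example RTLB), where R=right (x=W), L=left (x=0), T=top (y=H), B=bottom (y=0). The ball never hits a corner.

1. t=1 → T at (10,6); v=(1,-2)
2. t=1 → R at (11,4); v=(-1,-2)
3. t=2 → B at (9,0); v=(-1,2)
4. t=3 → T at (6,6); v=(-1,-2)
5. t=3 → B at (3,0); v=(-1,2)

Final position: (3,0)
Wall sequence: TRBTB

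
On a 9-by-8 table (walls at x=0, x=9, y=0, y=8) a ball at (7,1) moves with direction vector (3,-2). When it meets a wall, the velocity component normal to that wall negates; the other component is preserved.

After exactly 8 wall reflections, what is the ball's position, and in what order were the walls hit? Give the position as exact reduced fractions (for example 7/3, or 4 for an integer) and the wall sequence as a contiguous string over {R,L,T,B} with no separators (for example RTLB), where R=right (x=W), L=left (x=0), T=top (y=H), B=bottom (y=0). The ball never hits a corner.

Final position: (17/2,8)
Wall sequence: BRLTRBLT

1. t=1/2 → B at (17/2,0); v=(3,2)
2. t=1/6 → R at (9,1/3); v=(-3,2)
3. t=3 → L at (0,19/3); v=(3,2)
4. t=5/6 → T at (5/2,8); v=(3,-2)
5. t=13/6 → R at (9,11/3); v=(-3,-2)
6. t=11/6 → B at (7/2,0); v=(-3,2)
7. t=7/6 → L at (0,7/3); v=(3,2)
8. t=17/6 → T at (17/2,8); v=(3,-2)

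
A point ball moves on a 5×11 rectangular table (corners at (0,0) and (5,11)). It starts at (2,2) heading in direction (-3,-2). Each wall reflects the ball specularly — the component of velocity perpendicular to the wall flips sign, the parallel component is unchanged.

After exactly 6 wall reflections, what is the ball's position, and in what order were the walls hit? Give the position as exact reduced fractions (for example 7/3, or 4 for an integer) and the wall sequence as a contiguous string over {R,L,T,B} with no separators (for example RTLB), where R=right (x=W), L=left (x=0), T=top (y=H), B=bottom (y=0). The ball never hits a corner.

Final position: (5/2,11)
Wall sequence: LBRLRT

1. t=2/3 → L at (0,2/3); v=(3,-2)
2. t=1/3 → B at (1,0); v=(3,2)
3. t=4/3 → R at (5,8/3); v=(-3,2)
4. t=5/3 → L at (0,6); v=(3,2)
5. t=5/3 → R at (5,28/3); v=(-3,2)
6. t=5/6 → T at (5/2,11); v=(-3,-2)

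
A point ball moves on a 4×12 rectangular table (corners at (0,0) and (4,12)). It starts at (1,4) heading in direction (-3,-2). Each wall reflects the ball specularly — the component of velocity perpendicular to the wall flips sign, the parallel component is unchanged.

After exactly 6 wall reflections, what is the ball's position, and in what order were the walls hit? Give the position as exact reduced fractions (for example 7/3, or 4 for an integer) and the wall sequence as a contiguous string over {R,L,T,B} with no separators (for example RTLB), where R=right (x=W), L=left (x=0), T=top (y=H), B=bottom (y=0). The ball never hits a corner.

Final position: (0,22/3)
Wall sequence: LRBLRL

1. t=1/3 → L at (0,10/3); v=(3,-2)
2. t=4/3 → R at (4,2/3); v=(-3,-2)
3. t=1/3 → B at (3,0); v=(-3,2)
4. t=1 → L at (0,2); v=(3,2)
5. t=4/3 → R at (4,14/3); v=(-3,2)
6. t=4/3 → L at (0,22/3); v=(3,2)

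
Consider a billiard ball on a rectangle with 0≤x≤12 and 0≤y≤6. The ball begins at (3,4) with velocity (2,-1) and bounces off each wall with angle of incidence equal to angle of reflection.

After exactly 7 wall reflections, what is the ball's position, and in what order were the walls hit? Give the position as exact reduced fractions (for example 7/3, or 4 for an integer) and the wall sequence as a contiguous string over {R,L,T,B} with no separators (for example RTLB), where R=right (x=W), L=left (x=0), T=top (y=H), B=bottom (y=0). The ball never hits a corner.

Final position: (1,6)
Wall sequence: BRTLBRT

1. t=4 → B at (11,0); v=(2,1)
2. t=1/2 → R at (12,1/2); v=(-2,1)
3. t=11/2 → T at (1,6); v=(-2,-1)
4. t=1/2 → L at (0,11/2); v=(2,-1)
5. t=11/2 → B at (11,0); v=(2,1)
6. t=1/2 → R at (12,1/2); v=(-2,1)
7. t=11/2 → T at (1,6); v=(-2,-1)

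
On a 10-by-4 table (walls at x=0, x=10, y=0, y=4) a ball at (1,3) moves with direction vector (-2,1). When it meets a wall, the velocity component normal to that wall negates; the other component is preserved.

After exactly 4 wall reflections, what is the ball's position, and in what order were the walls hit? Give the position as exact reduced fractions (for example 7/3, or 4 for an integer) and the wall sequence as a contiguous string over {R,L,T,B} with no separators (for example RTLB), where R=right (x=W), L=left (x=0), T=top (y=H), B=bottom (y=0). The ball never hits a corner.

Final position: (10,1/2)
Wall sequence: LTBR

1. t=1/2 → L at (0,7/2); v=(2,1)
2. t=1/2 → T at (1,4); v=(2,-1)
3. t=4 → B at (9,0); v=(2,1)
4. t=1/2 → R at (10,1/2); v=(-2,1)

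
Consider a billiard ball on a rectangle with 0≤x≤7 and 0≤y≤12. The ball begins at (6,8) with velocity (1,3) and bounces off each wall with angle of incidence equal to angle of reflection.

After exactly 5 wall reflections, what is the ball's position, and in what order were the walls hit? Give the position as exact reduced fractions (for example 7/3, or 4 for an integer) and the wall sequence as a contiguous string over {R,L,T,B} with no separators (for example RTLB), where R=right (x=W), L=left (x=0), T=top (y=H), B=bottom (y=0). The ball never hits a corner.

1. t=1 → R at (7,11); v=(-1,3)
2. t=1/3 → T at (20/3,12); v=(-1,-3)
3. t=4 → B at (8/3,0); v=(-1,3)
4. t=8/3 → L at (0,8); v=(1,3)
5. t=4/3 → T at (4/3,12); v=(1,-3)

Final position: (4/3,12)
Wall sequence: RTBLT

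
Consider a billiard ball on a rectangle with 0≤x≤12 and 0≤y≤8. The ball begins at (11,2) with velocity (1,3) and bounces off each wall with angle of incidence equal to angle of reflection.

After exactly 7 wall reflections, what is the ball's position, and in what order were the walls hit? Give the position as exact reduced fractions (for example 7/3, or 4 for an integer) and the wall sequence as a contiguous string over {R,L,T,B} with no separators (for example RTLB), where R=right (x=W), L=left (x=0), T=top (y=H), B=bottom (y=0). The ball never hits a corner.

1. t=1 → R at (12,5); v=(-1,3)
2. t=1 → T at (11,8); v=(-1,-3)
3. t=8/3 → B at (25/3,0); v=(-1,3)
4. t=8/3 → T at (17/3,8); v=(-1,-3)
5. t=8/3 → B at (3,0); v=(-1,3)
6. t=8/3 → T at (1/3,8); v=(-1,-3)
7. t=1/3 → L at (0,7); v=(1,-3)

Final position: (0,7)
Wall sequence: RTBTBTL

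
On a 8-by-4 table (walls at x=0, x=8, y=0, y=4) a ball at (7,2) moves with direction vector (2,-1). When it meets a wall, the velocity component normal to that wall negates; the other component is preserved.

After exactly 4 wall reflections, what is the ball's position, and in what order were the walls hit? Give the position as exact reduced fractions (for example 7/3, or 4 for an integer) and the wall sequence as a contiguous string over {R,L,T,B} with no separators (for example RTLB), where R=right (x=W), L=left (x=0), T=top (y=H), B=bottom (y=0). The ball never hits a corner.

1. t=1/2 → R at (8,3/2); v=(-2,-1)
2. t=3/2 → B at (5,0); v=(-2,1)
3. t=5/2 → L at (0,5/2); v=(2,1)
4. t=3/2 → T at (3,4); v=(2,-1)

Final position: (3,4)
Wall sequence: RBLT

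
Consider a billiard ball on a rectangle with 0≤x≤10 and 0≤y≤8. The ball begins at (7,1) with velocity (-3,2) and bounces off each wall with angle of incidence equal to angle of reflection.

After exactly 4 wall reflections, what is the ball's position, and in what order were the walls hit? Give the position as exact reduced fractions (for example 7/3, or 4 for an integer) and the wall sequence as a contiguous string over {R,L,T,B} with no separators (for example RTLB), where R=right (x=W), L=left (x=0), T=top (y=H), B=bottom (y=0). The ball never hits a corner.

1. t=7/3 → L at (0,17/3); v=(3,2)
2. t=7/6 → T at (7/2,8); v=(3,-2)
3. t=13/6 → R at (10,11/3); v=(-3,-2)
4. t=11/6 → B at (9/2,0); v=(-3,2)

Final position: (9/2,0)
Wall sequence: LTRB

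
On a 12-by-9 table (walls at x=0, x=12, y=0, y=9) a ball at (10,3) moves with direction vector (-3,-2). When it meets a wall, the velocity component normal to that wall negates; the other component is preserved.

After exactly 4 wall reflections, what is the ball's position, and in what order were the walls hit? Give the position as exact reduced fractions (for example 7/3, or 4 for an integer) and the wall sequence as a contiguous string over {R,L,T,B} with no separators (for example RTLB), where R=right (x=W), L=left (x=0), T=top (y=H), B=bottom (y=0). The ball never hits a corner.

1. t=3/2 → B at (11/2,0); v=(-3,2)
2. t=11/6 → L at (0,11/3); v=(3,2)
3. t=8/3 → T at (8,9); v=(3,-2)
4. t=4/3 → R at (12,19/3); v=(-3,-2)

Final position: (12,19/3)
Wall sequence: BLTR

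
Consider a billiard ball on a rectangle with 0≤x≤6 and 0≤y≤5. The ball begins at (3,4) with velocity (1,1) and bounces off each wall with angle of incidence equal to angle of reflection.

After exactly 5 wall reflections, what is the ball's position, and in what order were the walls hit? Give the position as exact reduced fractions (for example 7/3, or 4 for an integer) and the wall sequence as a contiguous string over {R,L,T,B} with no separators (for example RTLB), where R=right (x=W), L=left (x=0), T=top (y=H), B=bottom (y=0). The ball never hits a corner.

1. t=1 → T at (4,5); v=(1,-1)
2. t=2 → R at (6,3); v=(-1,-1)
3. t=3 → B at (3,0); v=(-1,1)
4. t=3 → L at (0,3); v=(1,1)
5. t=2 → T at (2,5); v=(1,-1)

Final position: (2,5)
Wall sequence: TRBLT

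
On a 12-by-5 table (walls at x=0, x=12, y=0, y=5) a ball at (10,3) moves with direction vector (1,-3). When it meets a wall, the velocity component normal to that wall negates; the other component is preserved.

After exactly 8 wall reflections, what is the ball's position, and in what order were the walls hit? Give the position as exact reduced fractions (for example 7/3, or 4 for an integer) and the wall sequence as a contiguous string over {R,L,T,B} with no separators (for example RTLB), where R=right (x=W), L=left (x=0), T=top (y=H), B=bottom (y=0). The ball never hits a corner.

1. t=1 → B at (11,0); v=(1,3)
2. t=1 → R at (12,3); v=(-1,3)
3. t=2/3 → T at (34/3,5); v=(-1,-3)
4. t=5/3 → B at (29/3,0); v=(-1,3)
5. t=5/3 → T at (8,5); v=(-1,-3)
6. t=5/3 → B at (19/3,0); v=(-1,3)
7. t=5/3 → T at (14/3,5); v=(-1,-3)
8. t=5/3 → B at (3,0); v=(-1,3)

Final position: (3,0)
Wall sequence: BRTBTBTB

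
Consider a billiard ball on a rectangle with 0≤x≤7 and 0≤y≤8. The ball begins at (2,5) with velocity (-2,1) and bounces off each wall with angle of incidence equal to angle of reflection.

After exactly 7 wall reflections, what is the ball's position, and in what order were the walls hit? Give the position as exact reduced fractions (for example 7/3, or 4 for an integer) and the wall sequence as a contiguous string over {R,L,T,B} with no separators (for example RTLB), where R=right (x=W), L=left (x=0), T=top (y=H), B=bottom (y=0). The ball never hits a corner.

1. t=1 → L at (0,6); v=(2,1)
2. t=2 → T at (4,8); v=(2,-1)
3. t=3/2 → R at (7,13/2); v=(-2,-1)
4. t=7/2 → L at (0,3); v=(2,-1)
5. t=3 → B at (6,0); v=(2,1)
6. t=1/2 → R at (7,1/2); v=(-2,1)
7. t=7/2 → L at (0,4); v=(2,1)

Final position: (0,4)
Wall sequence: LTRLBRL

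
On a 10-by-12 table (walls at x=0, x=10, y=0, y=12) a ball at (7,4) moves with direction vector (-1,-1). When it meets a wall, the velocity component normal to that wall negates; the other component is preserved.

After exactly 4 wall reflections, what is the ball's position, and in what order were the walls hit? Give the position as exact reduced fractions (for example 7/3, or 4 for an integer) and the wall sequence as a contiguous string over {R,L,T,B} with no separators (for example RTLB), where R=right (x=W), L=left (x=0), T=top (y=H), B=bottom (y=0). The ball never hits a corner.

Final position: (10,11)
Wall sequence: BLTR

1. t=4 → B at (3,0); v=(-1,1)
2. t=3 → L at (0,3); v=(1,1)
3. t=9 → T at (9,12); v=(1,-1)
4. t=1 → R at (10,11); v=(-1,-1)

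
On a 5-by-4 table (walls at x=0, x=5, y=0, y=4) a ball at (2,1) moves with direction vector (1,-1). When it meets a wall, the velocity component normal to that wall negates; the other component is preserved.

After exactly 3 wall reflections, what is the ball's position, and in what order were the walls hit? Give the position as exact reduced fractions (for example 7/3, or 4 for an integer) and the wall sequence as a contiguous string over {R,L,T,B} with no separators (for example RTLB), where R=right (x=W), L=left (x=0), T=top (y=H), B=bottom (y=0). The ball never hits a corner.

Final position: (3,4)
Wall sequence: BRT

1. t=1 → B at (3,0); v=(1,1)
2. t=2 → R at (5,2); v=(-1,1)
3. t=2 → T at (3,4); v=(-1,-1)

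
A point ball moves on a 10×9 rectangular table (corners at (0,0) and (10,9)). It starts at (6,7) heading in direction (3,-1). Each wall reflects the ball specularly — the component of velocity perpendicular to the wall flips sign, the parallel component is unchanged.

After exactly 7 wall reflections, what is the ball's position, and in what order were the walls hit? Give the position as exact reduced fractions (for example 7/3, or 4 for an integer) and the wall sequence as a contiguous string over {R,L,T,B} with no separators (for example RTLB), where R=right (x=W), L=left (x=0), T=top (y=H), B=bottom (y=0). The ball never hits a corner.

1. t=4/3 → R at (10,17/3); v=(-3,-1)
2. t=10/3 → L at (0,7/3); v=(3,-1)
3. t=7/3 → B at (7,0); v=(3,1)
4. t=1 → R at (10,1); v=(-3,1)
5. t=10/3 → L at (0,13/3); v=(3,1)
6. t=10/3 → R at (10,23/3); v=(-3,1)
7. t=4/3 → T at (6,9); v=(-3,-1)

Final position: (6,9)
Wall sequence: RLBRLRT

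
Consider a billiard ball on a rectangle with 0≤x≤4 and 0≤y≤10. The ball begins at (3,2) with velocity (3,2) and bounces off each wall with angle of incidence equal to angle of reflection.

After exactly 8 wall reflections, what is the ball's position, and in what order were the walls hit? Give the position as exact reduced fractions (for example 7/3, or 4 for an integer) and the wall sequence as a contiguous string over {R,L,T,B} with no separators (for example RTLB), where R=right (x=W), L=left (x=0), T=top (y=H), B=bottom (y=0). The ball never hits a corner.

Final position: (4,4/3)
Wall sequence: RLRTLRLR

1. t=1/3 → R at (4,8/3); v=(-3,2)
2. t=4/3 → L at (0,16/3); v=(3,2)
3. t=4/3 → R at (4,8); v=(-3,2)
4. t=1 → T at (1,10); v=(-3,-2)
5. t=1/3 → L at (0,28/3); v=(3,-2)
6. t=4/3 → R at (4,20/3); v=(-3,-2)
7. t=4/3 → L at (0,4); v=(3,-2)
8. t=4/3 → R at (4,4/3); v=(-3,-2)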